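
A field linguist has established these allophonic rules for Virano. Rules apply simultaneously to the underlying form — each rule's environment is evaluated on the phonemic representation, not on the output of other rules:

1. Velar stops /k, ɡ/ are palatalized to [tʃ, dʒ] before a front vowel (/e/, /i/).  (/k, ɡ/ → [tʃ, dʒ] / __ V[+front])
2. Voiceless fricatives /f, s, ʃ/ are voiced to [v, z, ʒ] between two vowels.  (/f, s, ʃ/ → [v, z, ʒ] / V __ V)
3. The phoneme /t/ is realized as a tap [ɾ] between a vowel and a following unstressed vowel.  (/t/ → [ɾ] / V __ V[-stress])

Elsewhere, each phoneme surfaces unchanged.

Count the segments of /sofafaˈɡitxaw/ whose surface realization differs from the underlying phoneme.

3

Segments that undergo a rule: /f/ → [v] (rule 2); /f/ → [v] (rule 2); /ɡ/ → [dʒ] (rule 1).
All other segments surface unchanged.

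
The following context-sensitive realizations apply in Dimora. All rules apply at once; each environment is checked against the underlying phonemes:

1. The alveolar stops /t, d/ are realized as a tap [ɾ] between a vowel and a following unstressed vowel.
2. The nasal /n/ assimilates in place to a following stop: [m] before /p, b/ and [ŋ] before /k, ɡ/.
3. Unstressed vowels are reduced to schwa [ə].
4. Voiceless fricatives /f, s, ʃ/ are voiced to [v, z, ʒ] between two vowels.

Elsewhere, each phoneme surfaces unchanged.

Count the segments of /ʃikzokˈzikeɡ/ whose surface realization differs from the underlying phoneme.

3

Segments that undergo a rule: /i/ → [ə] (rule 3); /o/ → [ə] (rule 3); /e/ → [ə] (rule 3).
All other segments surface unchanged.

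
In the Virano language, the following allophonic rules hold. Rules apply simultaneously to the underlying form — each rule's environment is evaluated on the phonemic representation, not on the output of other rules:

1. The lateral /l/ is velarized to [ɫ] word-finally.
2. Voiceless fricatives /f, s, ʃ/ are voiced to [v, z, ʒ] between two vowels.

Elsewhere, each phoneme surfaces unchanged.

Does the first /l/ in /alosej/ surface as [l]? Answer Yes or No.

/l/ (between /a/ and /o/) fails the environment for rule 1, so it stays [l].
The actual realization is [l], which matches [l].

Yes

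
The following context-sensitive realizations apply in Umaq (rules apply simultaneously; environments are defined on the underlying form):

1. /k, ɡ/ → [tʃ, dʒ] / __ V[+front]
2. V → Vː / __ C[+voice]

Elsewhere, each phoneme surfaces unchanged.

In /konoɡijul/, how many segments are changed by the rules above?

5

Segments that undergo a rule: /o/ → [oː] (rule 2); /o/ → [oː] (rule 2); /ɡ/ → [dʒ] (rule 1); /i/ → [iː] (rule 2); /u/ → [uː] (rule 2).
All other segments surface unchanged.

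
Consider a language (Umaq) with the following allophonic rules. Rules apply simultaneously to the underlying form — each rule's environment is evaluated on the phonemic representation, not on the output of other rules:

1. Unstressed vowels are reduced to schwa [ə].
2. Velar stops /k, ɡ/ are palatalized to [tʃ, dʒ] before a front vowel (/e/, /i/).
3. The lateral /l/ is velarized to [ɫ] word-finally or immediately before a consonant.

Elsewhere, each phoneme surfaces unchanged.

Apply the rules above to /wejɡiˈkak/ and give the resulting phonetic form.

[wəjdʒəˈkak]

/w/ — not in any rule's target class → [w].
/e/ meets the environment for rule 1 (in an unstressed syllable) → [ə].
/j/ — not in any rule's target class → [j].
/ɡ/ (between /j/ and /i/): before a front vowel, so rule 2 applies → [dʒ].
/i/ — between /ɡ/ and /k/, in an unstressed syllable — surfaces as [ə] (rule 1).
/k/ (between /i/ and /a/) fails the environment for rule 2, so it stays [k].
/a/ (between /k/ and /k/): rule 1 targets it, but not in an unstressed syllable → unchanged [a].
/k/ — word-final; rule 2 does not apply here → [k].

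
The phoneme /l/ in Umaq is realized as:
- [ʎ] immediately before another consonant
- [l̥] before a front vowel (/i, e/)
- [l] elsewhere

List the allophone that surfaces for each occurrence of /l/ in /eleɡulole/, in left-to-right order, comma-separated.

[l̥], [l], [l̥]

Occurrence 1 (position 2): before a front vowel (/i, e/) → [l̥].
Occurrence 2 (position 6): no conditioning environment matches → elsewhere allophone [l].
Occurrence 3 (position 8): before a front vowel (/i, e/) → [l̥].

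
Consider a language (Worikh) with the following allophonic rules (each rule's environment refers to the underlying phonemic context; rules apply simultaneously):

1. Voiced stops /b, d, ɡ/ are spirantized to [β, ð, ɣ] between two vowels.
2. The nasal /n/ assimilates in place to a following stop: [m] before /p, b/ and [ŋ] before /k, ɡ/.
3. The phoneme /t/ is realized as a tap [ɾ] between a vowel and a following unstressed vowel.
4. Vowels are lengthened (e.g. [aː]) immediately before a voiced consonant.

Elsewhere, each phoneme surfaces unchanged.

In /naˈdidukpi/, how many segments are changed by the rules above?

Segments that undergo a rule: /a/ → [aː] (rule 4); /d/ → [ð] (rule 1); /i/ → [iː] (rule 4); /d/ → [ð] (rule 1).
All other segments surface unchanged.

4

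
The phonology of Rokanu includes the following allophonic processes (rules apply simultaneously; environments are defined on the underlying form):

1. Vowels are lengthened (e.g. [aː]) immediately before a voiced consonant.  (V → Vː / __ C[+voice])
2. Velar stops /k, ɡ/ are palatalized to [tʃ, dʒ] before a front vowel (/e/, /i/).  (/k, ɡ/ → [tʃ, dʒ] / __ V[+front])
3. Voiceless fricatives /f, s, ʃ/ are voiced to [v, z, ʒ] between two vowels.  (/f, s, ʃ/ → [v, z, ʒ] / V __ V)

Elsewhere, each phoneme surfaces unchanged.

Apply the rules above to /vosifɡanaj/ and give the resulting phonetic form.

[vozifɡaːnaːj]

/o/ (between /v/ and /s/) is in the target of rule 1 but the environment (before a voiced consonant) is not met → [o].
/s/ meets the environment for rule 3 (between two vowels) → [z].
/i/ (between /s/ and /f/): rule 1 targets it, but not before a voiced consonant → unchanged [i].
/f/ (between /i/ and /ɡ/): rule 3 targets it, but not between two vowels → unchanged [f].
/ɡ/ (between /f/ and /a/) is in the target of rule 2 but the environment (before a front vowel) is not met → [ɡ].
/a/ meets the environment for rule 1 (before a voiced consonant) → [aː].
Rule 1 applies to /a/ (between /n/ and /j/: before a voiced consonant) → [aː].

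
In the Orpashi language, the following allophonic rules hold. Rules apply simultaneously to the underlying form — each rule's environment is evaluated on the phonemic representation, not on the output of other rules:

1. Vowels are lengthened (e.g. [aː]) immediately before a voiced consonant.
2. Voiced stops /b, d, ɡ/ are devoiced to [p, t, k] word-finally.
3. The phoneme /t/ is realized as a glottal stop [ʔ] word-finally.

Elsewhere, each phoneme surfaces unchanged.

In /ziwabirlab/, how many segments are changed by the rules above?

5

Segments that undergo a rule: /i/ → [iː] (rule 1); /a/ → [aː] (rule 1); /i/ → [iː] (rule 1); /a/ → [aː] (rule 1); /b/ → [p] (rule 2).
All other segments surface unchanged.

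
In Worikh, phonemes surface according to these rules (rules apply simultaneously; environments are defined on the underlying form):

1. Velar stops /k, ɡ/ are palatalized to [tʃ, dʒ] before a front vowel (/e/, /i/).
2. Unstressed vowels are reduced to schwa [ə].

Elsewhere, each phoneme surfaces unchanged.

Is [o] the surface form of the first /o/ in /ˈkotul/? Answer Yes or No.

/o/ (between /k/ and /t/): rule 2 targets it, but not in an unstressed syllable → unchanged [o].
The actual realization is [o], which matches [o].

Yes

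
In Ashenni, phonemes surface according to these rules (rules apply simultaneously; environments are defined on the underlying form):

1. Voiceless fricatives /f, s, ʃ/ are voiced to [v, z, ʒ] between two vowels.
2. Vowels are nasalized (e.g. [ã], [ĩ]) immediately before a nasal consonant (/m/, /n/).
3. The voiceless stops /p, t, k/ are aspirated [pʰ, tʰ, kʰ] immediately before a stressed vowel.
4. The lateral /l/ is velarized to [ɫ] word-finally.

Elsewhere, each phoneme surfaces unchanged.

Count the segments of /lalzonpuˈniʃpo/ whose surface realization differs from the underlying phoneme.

Segments that undergo a rule: /o/ → [õ] (rule 2); /u/ → [ũ] (rule 2).
All other segments surface unchanged.

2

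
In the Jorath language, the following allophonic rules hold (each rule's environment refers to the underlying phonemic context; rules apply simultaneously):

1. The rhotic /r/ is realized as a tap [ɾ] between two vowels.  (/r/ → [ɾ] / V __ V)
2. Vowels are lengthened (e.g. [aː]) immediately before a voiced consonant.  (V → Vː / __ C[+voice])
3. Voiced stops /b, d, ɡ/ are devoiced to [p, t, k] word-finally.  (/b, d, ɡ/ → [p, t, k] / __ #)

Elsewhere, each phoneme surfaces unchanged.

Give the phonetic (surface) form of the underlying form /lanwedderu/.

[laːnweːddeːɾu]

/l/ — not in any rule's target class → [l].
/a/ (between /l/ and /n/): before a voiced consonant, so rule 2 applies → [aː].
/n/ (between /a/ and /w/) is unaffected → [n].
/w/ (between /n/ and /e/): no rule targets it → [w].
/e/ meets the environment for rule 2 (before a voiced consonant) → [eː].
/d/ — between /e/ and /d/; rule 3 does not apply here → [d].
/d/ (between /d/ and /e/): rule 3 targets it, but not word-finally → unchanged [d].
/e/ (between /d/ and /r/): before a voiced consonant, so rule 2 applies → [eː].
/r/ meets the environment for rule 1 (between two vowels) → [ɾ].
/u/ — word-final; rule 2 does not apply here → [u].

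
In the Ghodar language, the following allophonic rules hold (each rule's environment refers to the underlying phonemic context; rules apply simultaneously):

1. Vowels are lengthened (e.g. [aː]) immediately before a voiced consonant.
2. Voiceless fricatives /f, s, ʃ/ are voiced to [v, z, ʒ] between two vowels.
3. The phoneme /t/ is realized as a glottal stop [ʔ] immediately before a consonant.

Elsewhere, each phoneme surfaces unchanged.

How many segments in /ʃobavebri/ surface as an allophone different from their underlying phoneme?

3

Segments that undergo a rule: /o/ → [oː] (rule 1); /a/ → [aː] (rule 1); /e/ → [eː] (rule 1).
All other segments surface unchanged.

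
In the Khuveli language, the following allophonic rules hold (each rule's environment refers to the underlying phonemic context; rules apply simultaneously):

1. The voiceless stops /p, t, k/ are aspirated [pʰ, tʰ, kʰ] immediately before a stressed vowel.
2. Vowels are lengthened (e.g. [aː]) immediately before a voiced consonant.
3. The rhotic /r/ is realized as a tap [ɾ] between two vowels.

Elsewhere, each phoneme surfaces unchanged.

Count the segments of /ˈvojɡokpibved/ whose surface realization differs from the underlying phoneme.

Segments that undergo a rule: /o/ → [oː] (rule 2); /i/ → [iː] (rule 2); /e/ → [eː] (rule 2).
All other segments surface unchanged.

3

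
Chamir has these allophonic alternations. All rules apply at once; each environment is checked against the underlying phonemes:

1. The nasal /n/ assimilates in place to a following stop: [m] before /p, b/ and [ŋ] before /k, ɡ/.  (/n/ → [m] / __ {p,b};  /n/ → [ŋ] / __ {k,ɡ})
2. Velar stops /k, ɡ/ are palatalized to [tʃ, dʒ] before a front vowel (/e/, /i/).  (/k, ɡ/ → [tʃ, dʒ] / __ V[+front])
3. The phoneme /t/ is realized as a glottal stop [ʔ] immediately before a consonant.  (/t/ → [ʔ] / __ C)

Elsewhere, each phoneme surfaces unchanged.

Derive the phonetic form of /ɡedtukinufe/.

[dʒedtutʃinufe]

Rule 2 applies to /ɡ/ (word-initial: before a front vowel) → [dʒ].
/e/ — not in any rule's target class → [e].
/d/ (between /e/ and /t/): no rule targets it → [d].
/t/ — between /d/ and /u/; rule 3 does not apply here → [t].
/u/ — not in any rule's target class → [u].
/k/ (between /u/ and /i/): before a front vowel, so rule 2 applies → [tʃ].
/i/ stays [i].
/n/ (between /i/ and /u/) is in the target of rule 1 but the environment (before a labial or velar stop) is not met → [n].
/u/ — not in any rule's target class → [u].
/f/ (between /u/ and /e/) is unaffected → [f].
/e/ (word-final) is unaffected → [e].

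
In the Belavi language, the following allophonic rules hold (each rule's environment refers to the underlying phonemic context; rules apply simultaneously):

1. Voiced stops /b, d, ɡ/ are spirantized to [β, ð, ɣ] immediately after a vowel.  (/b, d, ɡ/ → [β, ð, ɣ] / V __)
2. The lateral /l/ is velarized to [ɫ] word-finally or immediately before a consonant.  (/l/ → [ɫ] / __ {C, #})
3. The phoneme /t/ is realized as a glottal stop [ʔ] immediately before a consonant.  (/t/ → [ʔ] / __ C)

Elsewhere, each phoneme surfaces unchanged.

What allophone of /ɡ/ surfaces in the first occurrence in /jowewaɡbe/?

[ɣ]

Rule 1 applies to /ɡ/ (between /a/ and /b/: immediately after a vowel) → [ɣ].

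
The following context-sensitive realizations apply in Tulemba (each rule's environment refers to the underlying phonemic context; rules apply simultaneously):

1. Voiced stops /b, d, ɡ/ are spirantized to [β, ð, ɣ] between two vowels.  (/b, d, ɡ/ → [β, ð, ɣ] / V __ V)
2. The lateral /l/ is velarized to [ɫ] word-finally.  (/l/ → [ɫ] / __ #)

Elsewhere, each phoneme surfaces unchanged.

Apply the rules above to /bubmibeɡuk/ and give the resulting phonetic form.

[bubmiβeɣuk]

/b/ — word-initial; rule 1 does not apply here → [b].
/u/ (between /b/ and /b/) is unaffected → [u].
/b/ — between /u/ and /m/; rule 1 does not apply here → [b].
/m/ (between /b/ and /i/): no rule targets it → [m].
/i/ stays [i].
Rule 1 applies to /b/ (between /i/ and /e/: between two vowels) → [β].
/e/ stays [e].
/ɡ/ (between /e/ and /u/) occurs between two vowels → [ɣ] by rule 1.
/u/ (between /ɡ/ and /k/) is unaffected → [u].
/k/ (word-final): no rule targets it → [k].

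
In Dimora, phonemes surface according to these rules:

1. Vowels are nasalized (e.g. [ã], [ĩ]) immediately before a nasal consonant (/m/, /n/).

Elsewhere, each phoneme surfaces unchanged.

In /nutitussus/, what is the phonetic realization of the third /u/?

/u/ (between /s/ and /s/): rule 1 targets it, but not before a nasal consonant → unchanged [u].

[u]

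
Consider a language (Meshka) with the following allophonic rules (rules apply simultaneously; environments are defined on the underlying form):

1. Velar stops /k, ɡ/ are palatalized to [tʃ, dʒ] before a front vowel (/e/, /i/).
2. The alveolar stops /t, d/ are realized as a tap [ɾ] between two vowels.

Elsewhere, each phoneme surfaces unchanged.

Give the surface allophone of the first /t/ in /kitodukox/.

/t/ (between /i/ and /o/): between two vowels, so rule 2 applies → [ɾ].

[ɾ]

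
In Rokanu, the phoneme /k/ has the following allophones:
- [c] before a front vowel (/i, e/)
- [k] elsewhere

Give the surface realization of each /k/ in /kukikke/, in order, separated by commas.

[k], [c], [k], [c]

Occurrence 1 (position 1): no conditioning environment matches → elsewhere allophone [k].
Occurrence 2 (position 3): before a front vowel → [c].
Occurrence 3 (position 5): no conditioning environment matches → elsewhere allophone [k].
Occurrence 4 (position 6): before a front vowel → [c].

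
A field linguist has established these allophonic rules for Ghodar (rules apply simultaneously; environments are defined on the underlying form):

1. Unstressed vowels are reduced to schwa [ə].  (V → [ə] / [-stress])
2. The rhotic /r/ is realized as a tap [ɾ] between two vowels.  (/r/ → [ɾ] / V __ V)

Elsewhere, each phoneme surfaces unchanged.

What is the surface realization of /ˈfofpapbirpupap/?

[ˈfofpəpbərpəpəp]

/f/ — not in any rule's target class → [f].
/o/ (between /f/ and /f/): rule 1 targets it, but not in an unstressed syllable → unchanged [o].
/f/ (between /o/ and /p/): no rule targets it → [f].
/p/ stays [p].
/a/ — between /p/ and /p/, in an unstressed syllable — surfaces as [ə] (rule 1).
/p/ (between /a/ and /b/) is unaffected → [p].
/b/ — not in any rule's target class → [b].
/i/ — between /b/ and /r/, in an unstressed syllable — surfaces as [ə] (rule 1).
/r/ — between /i/ and /p/; rule 2 does not apply here → [r].
/p/ (between /r/ and /u/) is unaffected → [p].
Rule 1 applies to /u/ (between /p/ and /p/: in an unstressed syllable) → [ə].
/p/ (between /u/ and /a/): no rule targets it → [p].
/a/ — between /p/ and /p/, in an unstressed syllable — surfaces as [ə] (rule 1).
/p/ (word-final): no rule targets it → [p].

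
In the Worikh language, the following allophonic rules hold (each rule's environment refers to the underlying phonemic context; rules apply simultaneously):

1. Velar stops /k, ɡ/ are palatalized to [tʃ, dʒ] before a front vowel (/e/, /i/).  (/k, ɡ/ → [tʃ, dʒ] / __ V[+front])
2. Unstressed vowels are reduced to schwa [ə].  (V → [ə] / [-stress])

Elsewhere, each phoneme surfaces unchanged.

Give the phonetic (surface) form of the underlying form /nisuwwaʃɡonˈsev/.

[nəsəwwəʃɡənˈsev]

/n/ — not in any rule's target class → [n].
/i/ (between /n/ and /s/) occurs in an unstressed syllable → [ə] by rule 2.
/s/ stays [s].
/u/ — between /s/ and /w/, in an unstressed syllable — surfaces as [ə] (rule 2).
/w/ (between /u/ and /w/) is unaffected → [w].
/w/ — not in any rule's target class → [w].
/a/ — between /w/ and /ʃ/, in an unstressed syllable — surfaces as [ə] (rule 2).
/ʃ/ (between /a/ and /ɡ/): no rule targets it → [ʃ].
/ɡ/ (between /ʃ/ and /o/): rule 1 targets it, but not before a front vowel → unchanged [ɡ].
/o/ (between /ɡ/ and /n/) occurs in an unstressed syllable → [ə] by rule 2.
/n/ — not in any rule's target class → [n].
/s/ — not in any rule's target class → [s].
/e/ (between /s/ and /v/) fails the environment for rule 2, so it stays [e].
/v/ — not in any rule's target class → [v].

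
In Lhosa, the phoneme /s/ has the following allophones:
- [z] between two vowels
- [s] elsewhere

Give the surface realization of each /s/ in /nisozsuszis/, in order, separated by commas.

[z], [s], [s], [s]

Occurrence 1 (position 3): between two vowels → [z].
Occurrence 2 (position 6): no conditioning environment matches → elsewhere allophone [s].
Occurrence 3 (position 8): no conditioning environment matches → elsewhere allophone [s].
Occurrence 4 (position 11): no conditioning environment matches → elsewhere allophone [s].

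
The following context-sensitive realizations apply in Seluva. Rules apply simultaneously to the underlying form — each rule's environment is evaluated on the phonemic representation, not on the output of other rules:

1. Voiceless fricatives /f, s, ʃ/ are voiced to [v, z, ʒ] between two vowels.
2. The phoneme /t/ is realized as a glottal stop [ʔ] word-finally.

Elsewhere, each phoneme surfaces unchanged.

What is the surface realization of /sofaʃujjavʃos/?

/s/ (word-initial): rule 1 targets it, but not between two vowels → unchanged [s].
/o/ stays [o].
/f/ — between /o/ and /a/, between two vowels — surfaces as [v] (rule 1).
/a/ stays [a].
/ʃ/ meets the environment for rule 1 (between two vowels) → [ʒ].
/u/ — not in any rule's target class → [u].
/j/ (between /u/ and /j/) is unaffected → [j].
/j/ — not in any rule's target class → [j].
/a/ stays [a].
/v/ — not in any rule's target class → [v].
/ʃ/ (between /v/ and /o/) is in the target of rule 1 but the environment (between two vowels) is not met → [ʃ].
/o/ — not in any rule's target class → [o].
/s/ (word-final) is in the target of rule 1 but the environment (between two vowels) is not met → [s].

[sovaʒujjavʃos]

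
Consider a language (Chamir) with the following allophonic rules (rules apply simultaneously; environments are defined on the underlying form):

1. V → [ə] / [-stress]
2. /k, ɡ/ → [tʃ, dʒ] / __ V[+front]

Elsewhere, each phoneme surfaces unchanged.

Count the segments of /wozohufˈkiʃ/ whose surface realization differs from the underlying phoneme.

Segments that undergo a rule: /o/ → [ə] (rule 1); /o/ → [ə] (rule 1); /u/ → [ə] (rule 1); /k/ → [tʃ] (rule 2).
All other segments surface unchanged.

4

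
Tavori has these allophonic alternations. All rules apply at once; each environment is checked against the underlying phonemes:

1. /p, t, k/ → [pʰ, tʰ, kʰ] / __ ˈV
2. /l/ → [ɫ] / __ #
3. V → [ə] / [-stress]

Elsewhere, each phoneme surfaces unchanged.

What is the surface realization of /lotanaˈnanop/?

/l/ (word-initial) is in the target of rule 2 but the environment (word-finally) is not met → [l].
/o/ (between /l/ and /t/) occurs in an unstressed syllable → [ə] by rule 3.
/t/ (between /o/ and /a/) is in the target of rule 1 but the environment (immediately before a stressed vowel) is not met → [t].
Rule 3 applies to /a/ (between /t/ and /n/: in an unstressed syllable) → [ə].
/n/ stays [n].
Rule 3 applies to /a/ (between /n/ and /n/: in an unstressed syllable) → [ə].
/n/ stays [n].
/a/ (between /n/ and /n/) fails the environment for rule 3, so it stays [a].
/n/ stays [n].
/o/ (between /n/ and /p/): in an unstressed syllable, so rule 3 applies → [ə].
/p/ (word-final) fails the environment for rule 1, so it stays [p].

[lətənəˈnanəp]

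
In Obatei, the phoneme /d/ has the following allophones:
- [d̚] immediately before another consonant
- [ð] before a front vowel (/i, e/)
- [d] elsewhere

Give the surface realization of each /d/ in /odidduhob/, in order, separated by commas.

Occurrence 1 (position 2): before a front vowel (/i, e/) → [ð].
Occurrence 2 (position 4): immediately before another consonant → [d̚].
Occurrence 3 (position 5): no conditioning environment matches → elsewhere allophone [d].

[ð], [d̚], [d]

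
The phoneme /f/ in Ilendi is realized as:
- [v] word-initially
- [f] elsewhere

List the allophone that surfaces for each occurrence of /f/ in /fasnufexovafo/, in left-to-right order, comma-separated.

[v], [f], [f]

Occurrence 1 (position 1): word-initially → [v].
Occurrence 2 (position 6): no conditioning environment matches → elsewhere allophone [f].
Occurrence 3 (position 12): no conditioning environment matches → elsewhere allophone [f].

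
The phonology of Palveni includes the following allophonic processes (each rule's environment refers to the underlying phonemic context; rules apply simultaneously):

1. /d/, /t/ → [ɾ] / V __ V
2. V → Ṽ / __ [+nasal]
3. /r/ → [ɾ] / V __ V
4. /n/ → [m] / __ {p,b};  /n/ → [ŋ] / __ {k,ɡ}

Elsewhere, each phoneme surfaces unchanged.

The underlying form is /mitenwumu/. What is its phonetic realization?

[miɾẽnwũmu]

/m/ stays [m].
/i/ (between /m/ and /t/): rule 2 targets it, but not before a nasal consonant → unchanged [i].
/t/ (between /i/ and /e/) occurs between two vowels → [ɾ] by rule 1.
/e/ meets the environment for rule 2 (before a nasal consonant) → [ẽ].
/n/ (between /e/ and /w/) is in the target of rule 4 but the environment (before a labial or velar stop) is not met → [n].
/w/ stays [w].
/u/ — between /w/ and /m/, before a nasal consonant — surfaces as [ũ] (rule 2).
/m/ — not in any rule's target class → [m].
/u/ (word-final) fails the environment for rule 2, so it stays [u].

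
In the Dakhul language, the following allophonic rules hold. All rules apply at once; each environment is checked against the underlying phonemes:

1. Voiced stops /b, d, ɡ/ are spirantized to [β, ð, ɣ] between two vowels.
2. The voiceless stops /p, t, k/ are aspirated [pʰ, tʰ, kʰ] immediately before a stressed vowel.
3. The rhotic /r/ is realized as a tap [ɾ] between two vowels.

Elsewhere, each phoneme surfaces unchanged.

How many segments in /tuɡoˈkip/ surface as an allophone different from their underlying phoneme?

Segments that undergo a rule: /ɡ/ → [ɣ] (rule 1); /k/ → [kʰ] (rule 2).
All other segments surface unchanged.

2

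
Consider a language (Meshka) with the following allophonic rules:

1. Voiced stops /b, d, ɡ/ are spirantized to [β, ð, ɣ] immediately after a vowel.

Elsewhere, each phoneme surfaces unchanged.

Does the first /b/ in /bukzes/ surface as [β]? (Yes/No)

/b/ — word-initial; rule 1 does not apply here → [b].
The actual realization is [b], not [β].

No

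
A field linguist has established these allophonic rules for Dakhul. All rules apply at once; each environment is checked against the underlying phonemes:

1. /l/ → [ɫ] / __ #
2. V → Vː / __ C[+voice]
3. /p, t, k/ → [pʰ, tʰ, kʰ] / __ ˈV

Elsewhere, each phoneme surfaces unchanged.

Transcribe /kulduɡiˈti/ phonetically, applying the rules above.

/k/ (word-initial): rule 3 targets it, but not immediately before a stressed vowel → unchanged [k].
/u/ meets the environment for rule 2 (before a voiced consonant) → [uː].
/l/ (between /u/ and /d/) fails the environment for rule 1, so it stays [l].
/d/ — not in any rule's target class → [d].
Rule 2 applies to /u/ (between /d/ and /ɡ/: before a voiced consonant) → [uː].
/ɡ/ — not in any rule's target class → [ɡ].
/i/ — between /ɡ/ and /t/; rule 2 does not apply here → [i].
Rule 3 applies to /t/ (between /i/ and /i/: immediately before a stressed vowel) → [tʰ].
/i/ (word-final) fails the environment for rule 2, so it stays [i].

[kuːlduːɡiˈtʰi]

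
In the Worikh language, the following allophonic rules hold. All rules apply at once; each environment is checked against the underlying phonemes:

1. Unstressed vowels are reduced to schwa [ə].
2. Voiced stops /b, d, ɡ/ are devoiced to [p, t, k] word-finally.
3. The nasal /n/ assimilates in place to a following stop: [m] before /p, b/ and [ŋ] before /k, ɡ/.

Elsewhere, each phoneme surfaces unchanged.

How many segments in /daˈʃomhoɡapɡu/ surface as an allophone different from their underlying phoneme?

4

Segments that undergo a rule: /a/ → [ə] (rule 1); /o/ → [ə] (rule 1); /a/ → [ə] (rule 1); /u/ → [ə] (rule 1).
All other segments surface unchanged.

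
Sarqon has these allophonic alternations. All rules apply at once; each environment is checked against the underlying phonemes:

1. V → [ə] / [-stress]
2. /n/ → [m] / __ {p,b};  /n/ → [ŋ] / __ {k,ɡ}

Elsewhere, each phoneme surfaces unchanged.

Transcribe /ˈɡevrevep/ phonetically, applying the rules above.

/ɡ/ stays [ɡ].
/e/ — between /ɡ/ and /v/; rule 1 does not apply here → [e].
/v/ stays [v].
/r/ — not in any rule's target class → [r].
Rule 1 applies to /e/ (between /r/ and /v/: in an unstressed syllable) → [ə].
/v/ — not in any rule's target class → [v].
/e/ — between /v/ and /p/, in an unstressed syllable — surfaces as [ə] (rule 1).
/p/ — not in any rule's target class → [p].

[ˈɡevrəvəp]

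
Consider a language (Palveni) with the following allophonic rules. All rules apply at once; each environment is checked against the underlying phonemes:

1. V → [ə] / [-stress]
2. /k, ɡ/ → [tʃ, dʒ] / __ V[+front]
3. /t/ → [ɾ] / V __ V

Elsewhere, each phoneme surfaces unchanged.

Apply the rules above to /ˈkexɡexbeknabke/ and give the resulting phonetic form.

[ˈtʃexdʒəxbəknəbtʃə]

/k/ — word-initial, before a front vowel — surfaces as [tʃ] (rule 2).
/e/ (between /k/ and /x/) is in the target of rule 1 but the environment (in an unstressed syllable) is not met → [e].
/x/ (between /e/ and /ɡ/) is unaffected → [x].
Rule 2 applies to /ɡ/ (between /x/ and /e/: before a front vowel) → [dʒ].
Rule 1 applies to /e/ (between /ɡ/ and /x/: in an unstressed syllable) → [ə].
/x/ (between /e/ and /b/): no rule targets it → [x].
/b/ (between /x/ and /e/): no rule targets it → [b].
/e/ meets the environment for rule 1 (in an unstressed syllable) → [ə].
/k/ (between /e/ and /n/): rule 2 targets it, but not before a front vowel → unchanged [k].
/n/ (between /k/ and /a/) is unaffected → [n].
/a/ (between /n/ and /b/): in an unstressed syllable, so rule 1 applies → [ə].
/b/ (between /a/ and /k/): no rule targets it → [b].
/k/ — between /b/ and /e/, before a front vowel — surfaces as [tʃ] (rule 2).
/e/ (word-final): in an unstressed syllable, so rule 1 applies → [ə].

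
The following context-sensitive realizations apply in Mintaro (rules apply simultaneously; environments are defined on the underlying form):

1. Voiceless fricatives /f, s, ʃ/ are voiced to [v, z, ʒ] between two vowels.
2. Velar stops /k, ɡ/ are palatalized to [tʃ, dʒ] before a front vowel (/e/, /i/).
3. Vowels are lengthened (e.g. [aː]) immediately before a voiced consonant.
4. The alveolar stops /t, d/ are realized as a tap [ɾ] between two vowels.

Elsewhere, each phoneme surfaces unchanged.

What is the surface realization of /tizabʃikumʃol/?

/t/ — word-initial; rule 4 does not apply here → [t].
/i/ — between /t/ and /z/, before a voiced consonant — surfaces as [iː] (rule 3).
Rule 3 applies to /a/ (between /z/ and /b/: before a voiced consonant) → [aː].
/ʃ/ — between /b/ and /i/; rule 1 does not apply here → [ʃ].
/i/ (between /ʃ/ and /k/) fails the environment for rule 3, so it stays [i].
/k/ (between /i/ and /u/) fails the environment for rule 2, so it stays [k].
/u/ (between /k/ and /m/) occurs before a voiced consonant → [uː] by rule 3.
/ʃ/ (between /m/ and /o/) is in the target of rule 1 but the environment (between two vowels) is not met → [ʃ].
/o/ (between /ʃ/ and /l/): before a voiced consonant, so rule 3 applies → [oː].

[tiːzaːbʃikuːmʃoːl]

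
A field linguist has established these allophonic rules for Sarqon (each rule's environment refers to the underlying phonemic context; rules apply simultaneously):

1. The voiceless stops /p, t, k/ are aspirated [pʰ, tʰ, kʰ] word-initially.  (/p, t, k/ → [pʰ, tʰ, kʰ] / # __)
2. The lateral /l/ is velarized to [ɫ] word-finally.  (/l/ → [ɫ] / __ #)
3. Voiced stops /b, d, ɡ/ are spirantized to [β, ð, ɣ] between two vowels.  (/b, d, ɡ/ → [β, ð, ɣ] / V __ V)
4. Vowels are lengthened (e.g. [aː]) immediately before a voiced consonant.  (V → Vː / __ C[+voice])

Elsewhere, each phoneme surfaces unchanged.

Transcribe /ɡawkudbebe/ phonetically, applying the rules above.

/ɡ/ (word-initial) fails the environment for rule 3, so it stays [ɡ].
/a/ (between /ɡ/ and /w/): before a voiced consonant, so rule 4 applies → [aː].
/k/ — between /w/ and /u/; rule 1 does not apply here → [k].
/u/ — between /k/ and /d/, before a voiced consonant — surfaces as [uː] (rule 4).
/d/ — between /u/ and /b/; rule 3 does not apply here → [d].
/b/ — between /d/ and /e/; rule 3 does not apply here → [b].
Rule 4 applies to /e/ (between /b/ and /b/: before a voiced consonant) → [eː].
/b/ — between /e/ and /e/, between two vowels — surfaces as [β] (rule 3).
/e/ (word-final): rule 4 targets it, but not before a voiced consonant → unchanged [e].

[ɡaːwkuːdbeːβe]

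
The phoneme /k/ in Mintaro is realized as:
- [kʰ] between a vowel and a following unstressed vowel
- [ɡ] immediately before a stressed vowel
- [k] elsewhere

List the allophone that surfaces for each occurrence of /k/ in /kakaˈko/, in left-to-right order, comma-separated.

[k], [kʰ], [ɡ]

Occurrence 1 (position 1): no conditioning environment matches → elsewhere allophone [k].
Occurrence 2 (position 3): between a vowel and a following unstressed vowel → [kʰ].
Occurrence 3 (position 5): immediately before a stressed vowel → [ɡ].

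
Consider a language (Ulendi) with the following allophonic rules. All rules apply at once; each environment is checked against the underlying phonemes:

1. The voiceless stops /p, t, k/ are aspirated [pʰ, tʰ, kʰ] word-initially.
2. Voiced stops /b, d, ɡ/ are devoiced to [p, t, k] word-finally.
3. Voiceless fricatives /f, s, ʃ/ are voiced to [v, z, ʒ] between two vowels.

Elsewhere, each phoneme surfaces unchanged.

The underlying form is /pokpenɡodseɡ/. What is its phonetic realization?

[pʰokpenɡodsek]

/p/ (word-initial) occurs word-initially → [pʰ] by rule 1.
/k/ (between /o/ and /p/) is in the target of rule 1 but the environment (word-initially) is not met → [k].
/p/ (between /k/ and /e/) is in the target of rule 1 but the environment (word-initially) is not met → [p].
/ɡ/ (between /n/ and /o/) is in the target of rule 2 but the environment (word-finally) is not met → [ɡ].
/d/ (between /o/ and /s/) is in the target of rule 2 but the environment (word-finally) is not met → [d].
/s/ (between /d/ and /e/) fails the environment for rule 3, so it stays [s].
/ɡ/ (word-final) occurs word-finally → [k] by rule 2.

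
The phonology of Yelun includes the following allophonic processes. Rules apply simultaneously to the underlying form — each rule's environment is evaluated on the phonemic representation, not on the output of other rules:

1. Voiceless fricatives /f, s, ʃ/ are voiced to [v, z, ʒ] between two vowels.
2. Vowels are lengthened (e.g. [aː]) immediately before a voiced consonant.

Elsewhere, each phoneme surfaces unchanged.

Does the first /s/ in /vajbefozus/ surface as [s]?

Yes

/s/ (word-final) is in the target of rule 1 but the environment (between two vowels) is not met → [s].
The actual realization is [s], which matches [s].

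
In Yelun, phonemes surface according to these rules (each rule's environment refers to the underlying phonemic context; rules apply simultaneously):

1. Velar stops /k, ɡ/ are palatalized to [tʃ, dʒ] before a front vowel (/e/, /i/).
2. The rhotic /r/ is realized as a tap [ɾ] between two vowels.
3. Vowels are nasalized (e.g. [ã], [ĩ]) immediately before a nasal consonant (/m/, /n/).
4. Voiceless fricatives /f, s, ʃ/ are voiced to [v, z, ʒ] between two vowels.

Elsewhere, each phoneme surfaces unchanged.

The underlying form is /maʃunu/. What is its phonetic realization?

/m/ (word-initial): no rule targets it → [m].
/a/ (between /m/ and /ʃ/) is in the target of rule 3 but the environment (before a nasal consonant) is not met → [a].
Rule 4 applies to /ʃ/ (between /a/ and /u/: between two vowels) → [ʒ].
/u/ — between /ʃ/ and /n/, before a nasal consonant — surfaces as [ũ] (rule 3).
/n/ (between /u/ and /u/): no rule targets it → [n].
/u/ (word-final): rule 3 targets it, but not before a nasal consonant → unchanged [u].

[maʒũnu]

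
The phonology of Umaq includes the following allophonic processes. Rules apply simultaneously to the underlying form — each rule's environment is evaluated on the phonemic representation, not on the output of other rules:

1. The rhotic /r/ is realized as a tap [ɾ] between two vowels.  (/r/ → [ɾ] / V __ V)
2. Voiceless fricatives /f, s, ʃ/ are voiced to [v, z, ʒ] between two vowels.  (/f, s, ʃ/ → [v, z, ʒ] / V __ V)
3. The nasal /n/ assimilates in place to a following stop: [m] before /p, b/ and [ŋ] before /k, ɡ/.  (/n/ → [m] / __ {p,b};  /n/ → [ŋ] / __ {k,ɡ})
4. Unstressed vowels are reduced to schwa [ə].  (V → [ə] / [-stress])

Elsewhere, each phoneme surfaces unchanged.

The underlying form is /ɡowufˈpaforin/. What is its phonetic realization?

[ɡəwəfˈpavəɾən]

/ɡ/ (word-initial): no rule targets it → [ɡ].
/o/ meets the environment for rule 4 (in an unstressed syllable) → [ə].
/w/ (between /o/ and /u/) is unaffected → [w].
/u/ (between /w/ and /f/) occurs in an unstressed syllable → [ə] by rule 4.
/f/ — between /u/ and /p/; rule 2 does not apply here → [f].
/p/ stays [p].
/a/ (between /p/ and /f/): rule 4 targets it, but not in an unstressed syllable → unchanged [a].
/f/ meets the environment for rule 2 (between two vowels) → [v].
Rule 4 applies to /o/ (between /f/ and /r/: in an unstressed syllable) → [ə].
/r/ (between /o/ and /i/) occurs between two vowels → [ɾ] by rule 1.
/i/ (between /r/ and /n/): in an unstressed syllable, so rule 4 applies → [ə].
/n/ (word-final) is in the target of rule 3 but the environment (before a labial or velar stop) is not met → [n].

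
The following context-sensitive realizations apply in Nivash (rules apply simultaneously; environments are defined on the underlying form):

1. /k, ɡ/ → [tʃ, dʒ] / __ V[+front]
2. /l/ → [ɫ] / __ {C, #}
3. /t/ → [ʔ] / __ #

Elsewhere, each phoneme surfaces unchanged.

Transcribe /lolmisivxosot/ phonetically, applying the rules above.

/l/ — word-initial; rule 2 does not apply here → [l].
/o/ stays [o].
/l/ — between /o/ and /m/, word-finally or immediately before a consonant — surfaces as [ɫ] (rule 2).
/m/ — not in any rule's target class → [m].
/i/ stays [i].
/s/ — not in any rule's target class → [s].
/i/ (between /s/ and /v/) is unaffected → [i].
/v/ (between /i/ and /x/) is unaffected → [v].
/x/ (between /v/ and /o/) is unaffected → [x].
/o/ (between /x/ and /s/): no rule targets it → [o].
/s/ — not in any rule's target class → [s].
/o/ (between /s/ and /t/) is unaffected → [o].
Rule 3 applies to /t/ (word-final: word-finally) → [ʔ].

[loɫmisivxosoʔ]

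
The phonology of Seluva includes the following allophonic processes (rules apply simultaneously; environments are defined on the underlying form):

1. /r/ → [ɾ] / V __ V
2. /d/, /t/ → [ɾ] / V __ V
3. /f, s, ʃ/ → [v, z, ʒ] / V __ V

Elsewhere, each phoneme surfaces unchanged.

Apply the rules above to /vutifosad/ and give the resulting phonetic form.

[vuɾivozad]

Rule 2 applies to /t/ (between /u/ and /i/: between two vowels) → [ɾ].
/f/ (between /i/ and /o/): between two vowels, so rule 3 applies → [v].
/s/ (between /o/ and /a/) occurs between two vowels → [z] by rule 3.
/d/ — word-final; rule 2 does not apply here → [d].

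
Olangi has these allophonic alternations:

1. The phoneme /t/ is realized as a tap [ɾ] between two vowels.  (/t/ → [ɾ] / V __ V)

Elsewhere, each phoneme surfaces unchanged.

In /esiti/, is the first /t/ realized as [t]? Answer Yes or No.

No

/t/ (between /i/ and /i/) occurs between two vowels → [ɾ] by rule 1.
The actual realization is [ɾ], not [t].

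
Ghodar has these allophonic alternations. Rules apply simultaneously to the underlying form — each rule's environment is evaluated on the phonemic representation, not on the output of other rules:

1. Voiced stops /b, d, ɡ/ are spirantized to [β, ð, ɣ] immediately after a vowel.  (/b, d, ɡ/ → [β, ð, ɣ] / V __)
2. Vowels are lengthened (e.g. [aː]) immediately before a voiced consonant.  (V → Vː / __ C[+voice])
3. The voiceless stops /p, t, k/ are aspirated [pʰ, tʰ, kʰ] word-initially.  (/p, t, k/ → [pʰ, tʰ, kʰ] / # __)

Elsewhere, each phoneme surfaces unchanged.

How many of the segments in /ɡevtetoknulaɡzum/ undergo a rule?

Segments that undergo a rule: /e/ → [eː] (rule 2); /u/ → [uː] (rule 2); /a/ → [aː] (rule 2); /ɡ/ → [ɣ] (rule 1); /u/ → [uː] (rule 2).
All other segments surface unchanged.

5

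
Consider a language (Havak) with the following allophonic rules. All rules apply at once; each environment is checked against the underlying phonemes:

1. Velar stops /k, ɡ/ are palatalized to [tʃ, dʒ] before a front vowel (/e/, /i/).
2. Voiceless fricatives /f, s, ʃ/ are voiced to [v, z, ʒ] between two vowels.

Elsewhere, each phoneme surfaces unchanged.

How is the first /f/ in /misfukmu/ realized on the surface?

[f]

/f/ (between /s/ and /u/) fails the environment for rule 2, so it stays [f].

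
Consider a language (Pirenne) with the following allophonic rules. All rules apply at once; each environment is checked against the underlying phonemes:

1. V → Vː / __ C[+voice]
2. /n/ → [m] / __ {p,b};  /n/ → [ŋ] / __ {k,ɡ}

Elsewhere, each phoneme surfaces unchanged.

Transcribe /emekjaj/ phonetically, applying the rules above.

/e/ — word-initial, before a voiced consonant — surfaces as [eː] (rule 1).
/m/ (between /e/ and /e/) is unaffected → [m].
/e/ (between /m/ and /k/) is in the target of rule 1 but the environment (before a voiced consonant) is not met → [e].
/k/ (between /e/ and /j/): no rule targets it → [k].
/j/ (between /k/ and /a/): no rule targets it → [j].
/a/ (between /j/ and /j/): before a voiced consonant, so rule 1 applies → [aː].
/j/ (word-final) is unaffected → [j].

[eːmekjaːj]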